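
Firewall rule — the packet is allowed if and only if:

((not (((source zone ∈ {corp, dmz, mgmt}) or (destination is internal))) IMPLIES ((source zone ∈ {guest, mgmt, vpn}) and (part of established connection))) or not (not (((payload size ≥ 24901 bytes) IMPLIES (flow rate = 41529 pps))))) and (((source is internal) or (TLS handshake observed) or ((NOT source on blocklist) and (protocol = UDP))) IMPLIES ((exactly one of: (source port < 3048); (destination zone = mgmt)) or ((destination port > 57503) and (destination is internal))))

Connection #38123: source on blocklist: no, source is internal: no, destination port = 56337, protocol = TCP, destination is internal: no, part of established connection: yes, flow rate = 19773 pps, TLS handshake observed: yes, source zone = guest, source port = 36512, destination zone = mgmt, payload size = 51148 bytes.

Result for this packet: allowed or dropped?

Atomic conditions:
  source zone ∈ {corp, dmz, mgmt}: guest is not in the set → false
  destination is internal: no → false
  source zone ∈ {guest, mgmt, vpn}: guest is in the set → true
  part of established connection: yes → true
  payload size ≥ 24901 bytes: 51148 ≥ 24901 is true
  flow rate = 41529 pps: 19773 == 41529 is false
  source is internal: no → false
  TLS handshake observed: yes → true
  NOT source on blocklist: no → true
  protocol = UDP: TCP == UDP is false
  source port < 3048: 36512 < 3048 is false
  destination zone = mgmt: mgmt == mgmt is true
  destination port > 57503: 56337 > 57503 is false
Combine:
[1.1.1.1] false OR false = false
[1.1.1] NOT false = true
[1.1.2] true AND true = true
[1.1] true → true = true
[1.2.1.1] true → false = false
[1.2.1] NOT false = true
[1.2] NOT true = false
[1] true OR false = true
[2.1.3] true AND false = false
[2.1] false OR true OR false = true
[2.2.1] exactly-one(false, true) = true
[2.2.2] false AND false = false
[2.2] true OR false = true
[2] true → true = true
[root] true AND true = true
Overall: true → allowed

Allowed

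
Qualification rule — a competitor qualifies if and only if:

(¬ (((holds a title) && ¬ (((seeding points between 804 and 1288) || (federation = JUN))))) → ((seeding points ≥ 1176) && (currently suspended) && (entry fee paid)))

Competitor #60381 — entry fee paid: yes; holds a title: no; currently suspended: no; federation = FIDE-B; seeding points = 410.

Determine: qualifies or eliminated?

Eliminated

Atomic conditions:
  holds a title: no → false
  seeding points between 804 and 1288: 410 in [804, 1288] is false
  federation = JUN: FIDE-B == JUN is false
  seeding points ≥ 1176: 410 ≥ 1176 is false
  currently suspended: no → false
  entry fee paid: yes → true
Combine:
[1.1.2.1] false OR false = false
[1.1.2] NOT false = true
[1.1] false AND true = false
[1] NOT false = true
[2] false AND false AND true = false
[root] true → false = false
Overall: false → eliminated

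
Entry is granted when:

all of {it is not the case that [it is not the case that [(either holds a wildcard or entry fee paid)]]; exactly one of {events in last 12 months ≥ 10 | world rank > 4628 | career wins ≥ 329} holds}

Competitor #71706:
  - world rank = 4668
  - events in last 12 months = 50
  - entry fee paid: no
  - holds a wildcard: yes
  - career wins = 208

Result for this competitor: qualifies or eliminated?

Atomic conditions:
  holds a wildcard: yes → true
  entry fee paid: no → false
  events in last 12 months ≥ 10: 50 ≥ 10 is true
  world rank > 4628: 4668 > 4628 is true
  career wins ≥ 329: 208 ≥ 329 is false
Combine:
[1.1.1] true OR false = true
[1.1] NOT true = false
[1] NOT false = true
[2] exactly-one(true, true, false) = false
[root] true AND false = false
Overall: false → eliminated

Eliminated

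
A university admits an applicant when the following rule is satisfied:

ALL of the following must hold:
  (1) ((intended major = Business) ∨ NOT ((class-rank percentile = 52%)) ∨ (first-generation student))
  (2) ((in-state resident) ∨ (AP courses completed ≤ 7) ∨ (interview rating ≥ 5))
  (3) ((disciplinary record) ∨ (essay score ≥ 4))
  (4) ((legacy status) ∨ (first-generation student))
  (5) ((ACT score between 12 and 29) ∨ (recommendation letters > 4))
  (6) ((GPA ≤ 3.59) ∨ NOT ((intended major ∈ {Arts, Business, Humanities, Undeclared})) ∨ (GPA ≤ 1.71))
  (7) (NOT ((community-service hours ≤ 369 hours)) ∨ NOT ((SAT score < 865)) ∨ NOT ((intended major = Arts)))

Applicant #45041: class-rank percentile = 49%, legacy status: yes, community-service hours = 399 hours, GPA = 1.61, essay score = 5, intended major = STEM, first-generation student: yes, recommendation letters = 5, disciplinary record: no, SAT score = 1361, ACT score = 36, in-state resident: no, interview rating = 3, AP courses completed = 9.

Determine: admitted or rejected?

Rejected

Atomic conditions:
  intended major = Business: STEM == Business is false
  class-rank percentile = 52%: 49 == 52 is false
  first-generation student: yes → true
  in-state resident: no → false
  AP courses completed ≤ 7: 9 ≤ 7 is false
  interview rating ≥ 5: 3 ≥ 5 is false
  disciplinary record: no → false
  essay score ≥ 4: 5 ≥ 4 is true
  legacy status: yes → true
  ACT score between 12 and 29: 36 in [12, 29] is false
  recommendation letters > 4: 5 > 4 is true
  GPA ≤ 3.59: 1.61 ≤ 3.59 is true
  intended major ∈ {Arts, Business, Humanities, Undeclared}: STEM is not in the set → false
  GPA ≤ 1.71: 1.61 ≤ 1.71 is true
  community-service hours ≤ 369 hours: 399 ≤ 369 is false
  SAT score < 865: 1361 < 865 is false
  intended major = Arts: STEM == Arts is false
Combine:
[1.2] NOT false = true
[1] false OR true OR true = true
[2] false OR false OR false = false
[3] false OR true = true
[4] true OR true = true
[5] false OR true = true
[6.2] NOT false = true
[6] true OR true OR true = true
[7.1] NOT false = true
[7.2] NOT false = true
[7.3] NOT false = true
[7] true OR true OR true = true
[root] true AND false AND true AND true AND true AND true AND true = false
Overall: false → rejected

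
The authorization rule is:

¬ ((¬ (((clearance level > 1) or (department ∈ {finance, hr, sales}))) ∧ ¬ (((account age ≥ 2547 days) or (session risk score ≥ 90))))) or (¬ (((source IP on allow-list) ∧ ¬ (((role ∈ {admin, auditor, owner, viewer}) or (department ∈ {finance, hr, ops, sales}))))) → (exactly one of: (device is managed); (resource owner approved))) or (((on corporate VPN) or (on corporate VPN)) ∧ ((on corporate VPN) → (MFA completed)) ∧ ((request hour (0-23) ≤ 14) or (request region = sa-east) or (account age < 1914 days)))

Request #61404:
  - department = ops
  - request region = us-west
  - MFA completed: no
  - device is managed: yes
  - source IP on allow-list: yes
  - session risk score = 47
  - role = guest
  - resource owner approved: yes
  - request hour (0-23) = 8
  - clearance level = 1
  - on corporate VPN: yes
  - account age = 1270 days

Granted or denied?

Denied

Atomic conditions:
  clearance level > 1: 1 > 1 is false
  department ∈ {finance, hr, sales}: ops is not in the set → false
  account age ≥ 2547 days: 1270 ≥ 2547 is false
  session risk score ≥ 90: 47 ≥ 90 is false
  source IP on allow-list: yes → true
  role ∈ {admin, auditor, owner, viewer}: guest is not in the set → false
  department ∈ {finance, hr, ops, sales}: ops is in the set → true
  device is managed: yes → true
  resource owner approved: yes → true
  on corporate VPN: yes → true
  MFA completed: no → false
  request hour (0-23) ≤ 14: 8 ≤ 14 is true
  request region = sa-east: us-west == sa-east is false
  account age < 1914 days: 1270 < 1914 is true
Combine:
[1.1.1.1] false OR false = false
[1.1.1] NOT false = true
[1.1.2.1] false OR false = false
[1.1.2] NOT false = true
[1.1] true AND true = true
[1] NOT true = false
[2.1.1.2.1] false OR true = true
[2.1.1.2] NOT true = false
[2.1.1] true AND false = false
[2.1] NOT false = true
[2.2] exactly-one(true, true) = false
[2] true → false = false
[3.1] true OR true = true
[3.2] true → false = false
[3.3] true OR false OR true = true
[3] true AND false AND true = false
[root] false OR false OR false = false
Overall: false → denied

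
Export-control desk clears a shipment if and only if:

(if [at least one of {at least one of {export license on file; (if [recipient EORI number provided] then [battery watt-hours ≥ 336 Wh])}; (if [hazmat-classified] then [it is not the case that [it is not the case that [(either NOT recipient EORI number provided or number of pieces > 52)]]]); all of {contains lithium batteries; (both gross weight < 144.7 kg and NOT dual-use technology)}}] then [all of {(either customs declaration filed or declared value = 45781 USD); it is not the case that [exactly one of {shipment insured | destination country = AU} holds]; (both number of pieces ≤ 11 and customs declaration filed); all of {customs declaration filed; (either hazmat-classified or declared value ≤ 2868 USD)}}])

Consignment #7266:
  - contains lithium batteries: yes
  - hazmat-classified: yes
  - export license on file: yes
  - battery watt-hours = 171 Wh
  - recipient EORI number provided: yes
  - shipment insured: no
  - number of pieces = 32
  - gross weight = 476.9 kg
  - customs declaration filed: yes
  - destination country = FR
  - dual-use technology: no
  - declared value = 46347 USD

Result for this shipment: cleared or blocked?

Atomic conditions:
  export license on file: yes → true
  recipient EORI number provided: yes → true
  battery watt-hours ≥ 336 Wh: 171 ≥ 336 is false
  hazmat-classified: yes → true
  NOT recipient EORI number provided: yes → false
  number of pieces > 52: 32 > 52 is false
  contains lithium batteries: yes → true
  gross weight < 144.7 kg: 476.9 < 144.7 is false
  NOT dual-use technology: no → true
  customs declaration filed: yes → true
  declared value = 45781 USD: 46347 == 45781 is false
  shipment insured: no → false
  destination country = AU: FR == AU is false
  number of pieces ≤ 11: 32 ≤ 11 is false
  declared value ≤ 2868 USD: 46347 ≤ 2868 is false
Combine:
[1.1.2] true → false = false
[1.1] true OR false = true
[1.2.2.1.1] false OR false = false
[1.2.2.1] NOT false = true
[1.2.2] NOT true = false
[1.2] true → false = false
[1.3.2] false AND true = false
[1.3] true AND false = false
[1] true OR false OR false = true
[2.1] true OR false = true
[2.2.1] exactly-one(false, false) = false
[2.2] NOT false = true
[2.3] false AND true = false
[2.4.2] true OR false = true
[2.4] true AND true = true
[2] true AND true AND false AND true = false
[root] true → false = false
Overall: false → blocked

Blocked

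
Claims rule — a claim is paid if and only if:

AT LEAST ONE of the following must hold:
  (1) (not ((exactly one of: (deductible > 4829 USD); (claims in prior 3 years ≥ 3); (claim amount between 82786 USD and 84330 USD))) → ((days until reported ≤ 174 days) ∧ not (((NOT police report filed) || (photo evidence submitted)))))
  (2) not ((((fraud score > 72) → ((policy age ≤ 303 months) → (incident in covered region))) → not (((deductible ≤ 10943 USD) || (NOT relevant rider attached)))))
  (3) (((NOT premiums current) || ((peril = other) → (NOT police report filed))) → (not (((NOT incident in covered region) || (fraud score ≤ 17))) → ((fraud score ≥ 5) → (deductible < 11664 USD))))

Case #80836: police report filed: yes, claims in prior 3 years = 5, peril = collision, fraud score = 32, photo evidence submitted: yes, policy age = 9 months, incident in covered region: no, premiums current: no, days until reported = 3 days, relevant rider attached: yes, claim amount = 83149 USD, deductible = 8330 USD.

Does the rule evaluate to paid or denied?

Atomic conditions:
  deductible > 4829 USD: 8330 > 4829 is true
  claims in prior 3 years ≥ 3: 5 ≥ 3 is true
  claim amount between 82786 USD and 84330 USD: 83149 in [82786, 84330] is true
  days until reported ≤ 174 days: 3 ≤ 174 is true
  NOT police report filed: yes → false
  photo evidence submitted: yes → true
  fraud score > 72: 32 > 72 is false
  policy age ≤ 303 months: 9 ≤ 303 is true
  incident in covered region: no → false
  deductible ≤ 10943 USD: 8330 ≤ 10943 is true
  NOT relevant rider attached: yes → false
  NOT premiums current: no → true
  peril = other: collision == other is false
  NOT incident in covered region: no → true
  fraud score ≤ 17: 32 ≤ 17 is false
  fraud score ≥ 5: 32 ≥ 5 is true
  deductible < 11664 USD: 8330 < 11664 is true
Combine:
[1.1.1] exactly-one(true, true, true) = false
[1.1] NOT false = true
[1.2.2.1] false OR true = true
[1.2.2] NOT true = false
[1.2] true AND false = false
[1] true → false = false
[2.1.1.2] true → false = false
[2.1.1] false → false (antecedent false ⇒ implication holds) = true
[2.1.2.1] true OR false = true
[2.1.2] NOT true = false
[2.1] true → false = false
[2] NOT false = true
[3.1.2] false → false (antecedent false ⇒ implication holds) = true
[3.1] true OR true = true
[3.2.1.1] true OR false = true
[3.2.1] NOT true = false
[3.2.2] true → true = true
[3.2] false → true (antecedent false ⇒ implication holds) = true
[3] true → true = true
[root] false OR true OR true = true
Overall: true → paid

Paid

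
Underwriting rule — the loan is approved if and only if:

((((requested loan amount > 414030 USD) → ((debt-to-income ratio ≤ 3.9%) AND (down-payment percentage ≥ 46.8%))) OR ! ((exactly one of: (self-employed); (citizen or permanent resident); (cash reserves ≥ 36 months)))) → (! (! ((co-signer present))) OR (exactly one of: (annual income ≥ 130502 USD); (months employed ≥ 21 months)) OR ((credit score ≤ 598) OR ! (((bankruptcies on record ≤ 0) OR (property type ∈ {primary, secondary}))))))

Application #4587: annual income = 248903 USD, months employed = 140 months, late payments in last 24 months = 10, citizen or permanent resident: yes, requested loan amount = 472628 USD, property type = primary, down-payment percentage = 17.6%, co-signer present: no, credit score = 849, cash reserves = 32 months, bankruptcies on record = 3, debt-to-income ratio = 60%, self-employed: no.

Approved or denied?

Atomic conditions:
  requested loan amount > 414030 USD: 472628 > 414030 is true
  debt-to-income ratio ≤ 3.9%: 60 ≤ 3.9 is false
  down-payment percentage ≥ 46.8%: 17.6 ≥ 46.8 is false
  self-employed: no → false
  citizen or permanent resident: yes → true
  cash reserves ≥ 36 months: 32 ≥ 36 is false
  co-signer present: no → false
  annual income ≥ 130502 USD: 248903 ≥ 130502 is true
  months employed ≥ 21 months: 140 ≥ 21 is true
  credit score ≤ 598: 849 ≤ 598 is false
  bankruptcies on record ≤ 0: 3 ≤ 0 is false
  property type ∈ {primary, secondary}: primary is in the set → true
Combine:
[1.1.2] false AND false = false
[1.1] true → false = false
[1.2.1] exactly-one(false, true, false) = true
[1.2] NOT true = false
[1] false OR false = false
[2.1.1] NOT false = true
[2.1] NOT true = false
[2.2] exactly-one(true, true) = false
[2.3.2.1] false OR true = true
[2.3.2] NOT true = false
[2.3] false OR false = false
[2] false OR false OR false = false
[root] false → false (antecedent false ⇒ implication holds) = true
Overall: true → approved

Approved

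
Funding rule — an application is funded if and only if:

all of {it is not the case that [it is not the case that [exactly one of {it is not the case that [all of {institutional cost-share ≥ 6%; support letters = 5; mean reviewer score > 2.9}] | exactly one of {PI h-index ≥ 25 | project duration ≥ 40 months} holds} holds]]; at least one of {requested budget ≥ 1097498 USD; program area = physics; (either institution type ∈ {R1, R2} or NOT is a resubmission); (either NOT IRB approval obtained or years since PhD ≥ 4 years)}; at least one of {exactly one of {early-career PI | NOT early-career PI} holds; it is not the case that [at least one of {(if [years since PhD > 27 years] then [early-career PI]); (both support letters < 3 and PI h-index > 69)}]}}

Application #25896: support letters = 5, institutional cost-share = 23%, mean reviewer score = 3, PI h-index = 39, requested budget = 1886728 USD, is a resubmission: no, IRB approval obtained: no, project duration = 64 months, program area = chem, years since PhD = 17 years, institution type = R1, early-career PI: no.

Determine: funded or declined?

Atomic conditions:
  institutional cost-share ≥ 6%: 23 ≥ 6 is true
  support letters = 5: 5 == 5 is true
  mean reviewer score > 2.9: 3 > 2.9 is true
  PI h-index ≥ 25: 39 ≥ 25 is true
  project duration ≥ 40 months: 64 ≥ 40 is true
  requested budget ≥ 1097498 USD: 1886728 ≥ 1097498 is true
  program area = physics: chem == physics is false
  institution type ∈ {R1, R2}: R1 is in the set → true
  NOT is a resubmission: no → true
  NOT IRB approval obtained: no → true
  years since PhD ≥ 4 years: 17 ≥ 4 is true
  early-career PI: no → false
  NOT early-career PI: no → true
  years since PhD > 27 years: 17 > 27 is false
  support letters < 3: 5 < 3 is false
  PI h-index > 69: 39 > 69 is false
Combine:
[1.1.1.1.1] true AND true AND true = true
[1.1.1.1] NOT true = false
[1.1.1.2] exactly-one(true, true) = false
[1.1.1] exactly-one(false, false) = false
[1.1] NOT false = true
[1] NOT true = false
[2.3] true OR true = true
[2.4] true OR true = true
[2] true OR false OR true OR true = true
[3.1] exactly-one(false, true) = true
[3.2.1.1] false → false (antecedent false ⇒ implication holds) = true
[3.2.1.2] false AND false = false
[3.2.1] true OR false = true
[3.2] NOT true = false
[3] true OR false = true
[root] false AND true AND true = false
Overall: false → declined

Declined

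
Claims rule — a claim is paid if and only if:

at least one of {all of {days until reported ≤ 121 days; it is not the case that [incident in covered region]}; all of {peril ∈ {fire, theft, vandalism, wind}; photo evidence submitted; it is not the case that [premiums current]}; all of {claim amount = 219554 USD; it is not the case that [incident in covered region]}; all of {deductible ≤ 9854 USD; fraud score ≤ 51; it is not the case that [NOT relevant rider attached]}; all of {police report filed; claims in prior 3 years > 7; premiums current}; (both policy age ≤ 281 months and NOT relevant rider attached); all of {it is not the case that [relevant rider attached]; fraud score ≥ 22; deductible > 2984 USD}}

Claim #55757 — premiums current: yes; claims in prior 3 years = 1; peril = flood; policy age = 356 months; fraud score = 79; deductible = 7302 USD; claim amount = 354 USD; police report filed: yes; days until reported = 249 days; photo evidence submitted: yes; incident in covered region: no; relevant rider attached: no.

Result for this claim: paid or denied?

Paid

Atomic conditions:
  days until reported ≤ 121 days: 249 ≤ 121 is false
  incident in covered region: no → false
  peril ∈ {fire, theft, vandalism, wind}: flood is not in the set → false
  photo evidence submitted: yes → true
  premiums current: yes → true
  claim amount = 219554 USD: 354 == 219554 is false
  deductible ≤ 9854 USD: 7302 ≤ 9854 is true
  fraud score ≤ 51: 79 ≤ 51 is false
  NOT relevant rider attached: no → true
  police report filed: yes → true
  claims in prior 3 years > 7: 1 > 7 is false
  policy age ≤ 281 months: 356 ≤ 281 is false
  relevant rider attached: no → false
  fraud score ≥ 22: 79 ≥ 22 is true
  deductible > 2984 USD: 7302 > 2984 is true
Combine:
[1.2] NOT false = true
[1] false AND true = false
[2.3] NOT true = false
[2] false AND true AND false = false
[3.2] NOT false = true
[3] false AND true = false
[4.3] NOT true = false
[4] true AND false AND false = false
[5] true AND false AND true = false
[6] false AND true = false
[7.1] NOT false = true
[7] true AND true AND true = true
[root] false OR false OR false OR false OR false OR false OR true = true
Overall: true → paid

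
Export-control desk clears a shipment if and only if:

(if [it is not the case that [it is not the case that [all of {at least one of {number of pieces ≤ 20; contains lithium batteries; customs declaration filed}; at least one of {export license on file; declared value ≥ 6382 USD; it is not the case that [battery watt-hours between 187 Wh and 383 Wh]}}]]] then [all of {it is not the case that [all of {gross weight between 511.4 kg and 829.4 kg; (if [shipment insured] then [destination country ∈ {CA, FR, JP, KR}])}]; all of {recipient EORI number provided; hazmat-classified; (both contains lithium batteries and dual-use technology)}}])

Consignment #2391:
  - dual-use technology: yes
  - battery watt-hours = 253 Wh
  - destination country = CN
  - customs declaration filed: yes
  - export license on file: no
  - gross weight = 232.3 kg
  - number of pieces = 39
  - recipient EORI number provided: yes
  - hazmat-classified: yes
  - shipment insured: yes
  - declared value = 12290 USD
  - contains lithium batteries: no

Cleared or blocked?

Blocked

Atomic conditions:
  number of pieces ≤ 20: 39 ≤ 20 is false
  contains lithium batteries: no → false
  customs declaration filed: yes → true
  export license on file: no → false
  declared value ≥ 6382 USD: 12290 ≥ 6382 is true
  battery watt-hours between 187 Wh and 383 Wh: 253 in [187, 383] is true
  gross weight between 511.4 kg and 829.4 kg: 232.3 in [511.4, 829.4] is false
  shipment insured: yes → true
  destination country ∈ {CA, FR, JP, KR}: CN is not in the set → false
  recipient EORI number provided: yes → true
  hazmat-classified: yes → true
  dual-use technology: yes → true
Combine:
[1.1.1.1] false OR false OR true = true
[1.1.1.2.3] NOT true = false
[1.1.1.2] false OR true OR false = true
[1.1.1] true AND true = true
[1.1] NOT true = false
[1] NOT false = true
[2.1.1.2] true → false = false
[2.1.1] false AND false = false
[2.1] NOT false = true
[2.2.3] false AND true = false
[2.2] true AND true AND false = false
[2] true AND false = false
[root] true → false = false
Overall: false → blocked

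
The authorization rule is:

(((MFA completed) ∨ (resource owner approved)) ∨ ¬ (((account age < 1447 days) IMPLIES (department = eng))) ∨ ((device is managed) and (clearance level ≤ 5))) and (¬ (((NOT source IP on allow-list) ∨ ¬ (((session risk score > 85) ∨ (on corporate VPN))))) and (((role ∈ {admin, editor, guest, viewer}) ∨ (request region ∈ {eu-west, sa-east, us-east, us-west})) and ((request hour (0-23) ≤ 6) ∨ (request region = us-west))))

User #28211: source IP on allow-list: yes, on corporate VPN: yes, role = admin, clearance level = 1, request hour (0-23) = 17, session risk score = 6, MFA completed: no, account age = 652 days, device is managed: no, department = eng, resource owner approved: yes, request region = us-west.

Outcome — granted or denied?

Granted

Atomic conditions:
  MFA completed: no → false
  resource owner approved: yes → true
  account age < 1447 days: 652 < 1447 is true
  department = eng: eng == eng is true
  device is managed: no → false
  clearance level ≤ 5: 1 ≤ 5 is true
  NOT source IP on allow-list: yes → false
  session risk score > 85: 6 > 85 is false
  on corporate VPN: yes → true
  role ∈ {admin, editor, guest, viewer}: admin is in the set → true
  request region ∈ {eu-west, sa-east, us-east, us-west}: us-west is in the set → true
  request hour (0-23) ≤ 6: 17 ≤ 6 is false
  request region = us-west: us-west == us-west is true
Combine:
[1.1] false OR true = true
[1.2.1] true → true = true
[1.2] NOT true = false
[1.3] false AND true = false
[1] true OR false OR false = true
[2.1.1.2.1] false OR true = true
[2.1.1.2] NOT true = false
[2.1.1] false OR false = false
[2.1] NOT false = true
[2.2.1] true OR true = true
[2.2.2] false OR true = true
[2.2] true AND true = true
[2] true AND true = true
[root] true AND true = true
Overall: true → granted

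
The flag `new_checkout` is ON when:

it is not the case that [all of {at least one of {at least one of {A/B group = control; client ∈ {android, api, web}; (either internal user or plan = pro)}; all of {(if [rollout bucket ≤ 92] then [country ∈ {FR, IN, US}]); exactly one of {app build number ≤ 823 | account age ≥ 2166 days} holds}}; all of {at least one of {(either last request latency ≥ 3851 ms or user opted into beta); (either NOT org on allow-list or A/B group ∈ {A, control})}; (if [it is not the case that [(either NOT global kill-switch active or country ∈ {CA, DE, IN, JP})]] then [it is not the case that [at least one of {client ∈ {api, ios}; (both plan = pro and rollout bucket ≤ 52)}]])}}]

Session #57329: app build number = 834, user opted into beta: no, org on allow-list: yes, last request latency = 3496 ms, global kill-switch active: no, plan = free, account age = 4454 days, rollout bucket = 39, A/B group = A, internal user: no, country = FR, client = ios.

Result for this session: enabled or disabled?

Atomic conditions:
  A/B group = control: A == control is false
  client ∈ {android, api, web}: ios is not in the set → false
  internal user: no → false
  plan = pro: free == pro is false
  rollout bucket ≤ 92: 39 ≤ 92 is true
  country ∈ {FR, IN, US}: FR is in the set → true
  app build number ≤ 823: 834 ≤ 823 is false
  account age ≥ 2166 days: 4454 ≥ 2166 is true
  last request latency ≥ 3851 ms: 3496 ≥ 3851 is false
  user opted into beta: no → false
  NOT org on allow-list: yes → false
  A/B group ∈ {A, control}: A is in the set → true
  NOT global kill-switch active: no → true
  country ∈ {CA, DE, IN, JP}: FR is not in the set → false
  client ∈ {api, ios}: ios is in the set → true
  rollout bucket ≤ 52: 39 ≤ 52 is true
Combine:
[1.1.1.3] false OR false = false
[1.1.1] false OR false OR false = false
[1.1.2.1] true → true = true
[1.1.2.2] exactly-one(false, true) = true
[1.1.2] true AND true = true
[1.1] false OR true = true
[1.2.1.1] false OR false = false
[1.2.1.2] false OR true = true
[1.2.1] false OR true = true
[1.2.2.1.1] true OR false = true
[1.2.2.1] NOT true = false
[1.2.2.2.1.2] false AND true = false
[1.2.2.2.1] true OR false = true
[1.2.2.2] NOT true = false
[1.2.2] false → false (antecedent false ⇒ implication holds) = true
[1.2] true AND true = true
[1] true AND true = true
[root] NOT true = false
Overall: false → disabled

Disabled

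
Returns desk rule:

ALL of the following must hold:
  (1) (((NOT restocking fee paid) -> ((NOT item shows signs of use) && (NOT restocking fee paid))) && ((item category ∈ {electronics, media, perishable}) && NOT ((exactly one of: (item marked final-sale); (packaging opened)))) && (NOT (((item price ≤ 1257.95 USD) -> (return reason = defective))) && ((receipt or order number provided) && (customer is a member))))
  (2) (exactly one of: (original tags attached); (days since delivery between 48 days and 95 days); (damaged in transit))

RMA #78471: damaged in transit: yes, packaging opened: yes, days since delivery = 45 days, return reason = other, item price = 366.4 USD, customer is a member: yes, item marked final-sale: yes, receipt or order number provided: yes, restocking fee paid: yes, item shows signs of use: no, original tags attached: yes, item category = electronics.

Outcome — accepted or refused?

Refused

Atomic conditions:
  NOT restocking fee paid: yes → false
  NOT item shows signs of use: no → true
  item category ∈ {electronics, media, perishable}: electronics is in the set → true
  item marked final-sale: yes → true
  packaging opened: yes → true
  item price ≤ 1257.95 USD: 366.4 ≤ 1257.95 is true
  return reason = defective: other == defective is false
  receipt or order number provided: yes → true
  customer is a member: yes → true
  original tags attached: yes → true
  days since delivery between 48 days and 95 days: 45 in [48, 95] is false
  damaged in transit: yes → true
Combine:
[1.1.2] true AND false = false
[1.1] false → false (antecedent false ⇒ implication holds) = true
[1.2.2.1] exactly-one(true, true) = false
[1.2.2] NOT false = true
[1.2] true AND true = true
[1.3.1.1] true → false = false
[1.3.1] NOT false = true
[1.3.2] true AND true = true
[1.3] true AND true = true
[1] true AND true AND true = true
[2] exactly-one(true, false, true) = false
[root] true AND false = false
Overall: false → refused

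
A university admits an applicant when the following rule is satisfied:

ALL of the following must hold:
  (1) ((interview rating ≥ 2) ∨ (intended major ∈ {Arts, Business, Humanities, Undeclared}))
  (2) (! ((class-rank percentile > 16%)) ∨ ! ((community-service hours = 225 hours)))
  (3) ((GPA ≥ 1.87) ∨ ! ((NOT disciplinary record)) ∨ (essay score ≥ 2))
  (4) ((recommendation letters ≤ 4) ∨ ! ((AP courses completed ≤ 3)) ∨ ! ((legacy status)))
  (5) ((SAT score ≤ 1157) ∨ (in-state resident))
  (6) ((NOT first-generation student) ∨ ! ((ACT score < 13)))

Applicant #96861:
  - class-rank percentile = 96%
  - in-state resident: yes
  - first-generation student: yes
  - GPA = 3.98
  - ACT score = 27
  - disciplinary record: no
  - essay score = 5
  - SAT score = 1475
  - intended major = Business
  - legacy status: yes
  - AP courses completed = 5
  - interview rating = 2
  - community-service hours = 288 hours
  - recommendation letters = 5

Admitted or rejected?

Atomic conditions:
  interview rating ≥ 2: 2 ≥ 2 is true
  intended major ∈ {Arts, Business, Humanities, Undeclared}: Business is in the set → true
  class-rank percentile > 16%: 96 > 16 is true
  community-service hours = 225 hours: 288 == 225 is false
  GPA ≥ 1.87: 3.98 ≥ 1.87 is true
  NOT disciplinary record: no → true
  essay score ≥ 2: 5 ≥ 2 is true
  recommendation letters ≤ 4: 5 ≤ 4 is false
  AP courses completed ≤ 3: 5 ≤ 3 is false
  legacy status: yes → true
  SAT score ≤ 1157: 1475 ≤ 1157 is false
  in-state resident: yes → true
  NOT first-generation student: yes → false
  ACT score < 13: 27 < 13 is false
Combine:
[1] true OR true = true
[2.1] NOT true = false
[2.2] NOT false = true
[2] false OR true = true
[3.2] NOT true = false
[3] true OR false OR true = true
[4.2] NOT false = true
[4.3] NOT true = false
[4] false OR true OR false = true
[5] false OR true = true
[6.2] NOT false = true
[6] false OR true = true
[root] true AND true AND true AND true AND true AND true = true
Overall: true → admitted

Admitted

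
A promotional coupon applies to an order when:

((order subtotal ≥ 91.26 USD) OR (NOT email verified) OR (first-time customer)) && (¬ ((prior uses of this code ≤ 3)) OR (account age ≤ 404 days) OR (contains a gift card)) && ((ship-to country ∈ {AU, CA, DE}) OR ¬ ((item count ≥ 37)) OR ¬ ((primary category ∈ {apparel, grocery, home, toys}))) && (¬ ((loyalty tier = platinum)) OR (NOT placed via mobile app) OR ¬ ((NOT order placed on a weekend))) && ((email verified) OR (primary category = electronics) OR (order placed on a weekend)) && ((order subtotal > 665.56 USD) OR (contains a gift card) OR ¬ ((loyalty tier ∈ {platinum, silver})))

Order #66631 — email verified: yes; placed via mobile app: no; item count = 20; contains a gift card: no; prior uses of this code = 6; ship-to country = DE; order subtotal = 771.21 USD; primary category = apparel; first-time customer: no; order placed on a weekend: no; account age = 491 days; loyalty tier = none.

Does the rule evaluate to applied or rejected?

Atomic conditions:
  order subtotal ≥ 91.26 USD: 771.21 ≥ 91.26 is true
  NOT email verified: yes → false
  first-time customer: no → false
  prior uses of this code ≤ 3: 6 ≤ 3 is false
  account age ≤ 404 days: 491 ≤ 404 is false
  contains a gift card: no → false
  ship-to country ∈ {AU, CA, DE}: DE is in the set → true
  item count ≥ 37: 20 ≥ 37 is false
  primary category ∈ {apparel, grocery, home, toys}: apparel is in the set → true
  loyalty tier = platinum: none == platinum is false
  NOT placed via mobile app: no → true
  NOT order placed on a weekend: no → true
  email verified: yes → true
  primary category = electronics: apparel == electronics is false
  order placed on a weekend: no → false
  order subtotal > 665.56 USD: 771.21 > 665.56 is true
  loyalty tier ∈ {platinum, silver}: none is not in the set → false
Combine:
[1] true OR false OR false = true
[2.1] NOT false = true
[2] true OR false OR false = true
[3.2] NOT false = true
[3.3] NOT true = false
[3] true OR true OR false = true
[4.1] NOT false = true
[4.3] NOT true = false
[4] true OR true OR false = true
[5] true OR false OR false = true
[6.3] NOT false = true
[6] true OR false OR true = true
[root] true AND true AND true AND true AND true AND true = true
Overall: true → applied

Applied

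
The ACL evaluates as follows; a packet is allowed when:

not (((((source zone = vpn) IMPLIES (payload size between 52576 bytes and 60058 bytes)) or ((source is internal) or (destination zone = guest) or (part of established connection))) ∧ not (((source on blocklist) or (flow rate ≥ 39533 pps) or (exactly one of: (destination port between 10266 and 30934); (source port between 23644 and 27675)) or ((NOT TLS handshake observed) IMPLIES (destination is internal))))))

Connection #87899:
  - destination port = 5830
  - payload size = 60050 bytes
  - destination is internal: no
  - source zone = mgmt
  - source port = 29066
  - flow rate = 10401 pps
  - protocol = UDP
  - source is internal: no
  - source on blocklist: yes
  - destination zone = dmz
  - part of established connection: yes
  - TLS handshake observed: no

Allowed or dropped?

Allowed

Atomic conditions:
  source zone = vpn: mgmt == vpn is false
  payload size between 52576 bytes and 60058 bytes: 60050 in [52576, 60058] is true
  source is internal: no → false
  destination zone = guest: dmz == guest is false
  part of established connection: yes → true
  source on blocklist: yes → true
  flow rate ≥ 39533 pps: 10401 ≥ 39533 is false
  destination port between 10266 and 30934: 5830 in [10266, 30934] is false
  source port between 23644 and 27675: 29066 in [23644, 27675] is false
  NOT TLS handshake observed: no → true
  destination is internal: no → false
Combine:
[1.1.1] false → true (antecedent false ⇒ implication holds) = true
[1.1.2] false OR false OR true = true
[1.1] true OR true = true
[1.2.1.3] exactly-one(false, false) = false
[1.2.1.4] true → false = false
[1.2.1] true OR false OR false OR false = true
[1.2] NOT true = false
[1] true AND false = false
[root] NOT false = true
Overall: true → allowed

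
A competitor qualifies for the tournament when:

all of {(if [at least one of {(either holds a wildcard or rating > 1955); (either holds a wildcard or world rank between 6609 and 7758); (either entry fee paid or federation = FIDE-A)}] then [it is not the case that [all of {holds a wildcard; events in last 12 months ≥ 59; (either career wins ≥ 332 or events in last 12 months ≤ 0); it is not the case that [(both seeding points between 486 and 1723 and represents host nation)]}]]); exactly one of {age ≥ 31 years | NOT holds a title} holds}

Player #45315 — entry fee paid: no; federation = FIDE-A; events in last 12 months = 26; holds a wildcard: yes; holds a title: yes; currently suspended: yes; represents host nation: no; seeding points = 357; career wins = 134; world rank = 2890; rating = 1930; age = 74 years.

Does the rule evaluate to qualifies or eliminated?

Atomic conditions:
  holds a wildcard: yes → true
  rating > 1955: 1930 > 1955 is false
  world rank between 6609 and 7758: 2890 in [6609, 7758] is false
  entry fee paid: no → false
  federation = FIDE-A: FIDE-A == FIDE-A is true
  events in last 12 months ≥ 59: 26 ≥ 59 is false
  career wins ≥ 332: 134 ≥ 332 is false
  events in last 12 months ≤ 0: 26 ≤ 0 is false
  seeding points between 486 and 1723: 357 in [486, 1723] is false
  represents host nation: no → false
  age ≥ 31 years: 74 ≥ 31 is true
  NOT holds a title: yes → false
Combine:
[1.1.1] true OR false = true
[1.1.2] true OR false = true
[1.1.3] false OR true = true
[1.1] true OR true OR true = true
[1.2.1.3] false OR false = false
[1.2.1.4.1] false AND false = false
[1.2.1.4] NOT false = true
[1.2.1] true AND false AND false AND true = false
[1.2] NOT false = true
[1] true → true = true
[2] exactly-one(true, false) = true
[root] true AND true = true
Overall: true → qualifies

Qualifies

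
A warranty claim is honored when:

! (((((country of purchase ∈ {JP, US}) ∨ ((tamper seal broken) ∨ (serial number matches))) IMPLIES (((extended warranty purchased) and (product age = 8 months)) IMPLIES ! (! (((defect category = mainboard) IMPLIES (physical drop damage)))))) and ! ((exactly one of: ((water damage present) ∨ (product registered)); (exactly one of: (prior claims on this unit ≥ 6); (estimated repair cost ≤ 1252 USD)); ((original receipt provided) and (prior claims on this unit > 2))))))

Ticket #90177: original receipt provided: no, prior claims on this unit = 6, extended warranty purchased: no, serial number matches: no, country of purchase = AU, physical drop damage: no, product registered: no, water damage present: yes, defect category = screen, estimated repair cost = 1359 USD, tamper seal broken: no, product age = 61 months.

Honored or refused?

Refused

Atomic conditions:
  country of purchase ∈ {JP, US}: AU is not in the set → false
  tamper seal broken: no → false
  serial number matches: no → false
  extended warranty purchased: no → false
  product age = 8 months: 61 == 8 is false
  defect category = mainboard: screen == mainboard is false
  physical drop damage: no → false
  water damage present: yes → true
  product registered: no → false
  prior claims on this unit ≥ 6: 6 ≥ 6 is true
  estimated repair cost ≤ 1252 USD: 1359 ≤ 1252 is false
  original receipt provided: no → false
  prior claims on this unit > 2: 6 > 2 is true
Combine:
[1.1.1.2] false OR false = false
[1.1.1] false OR false = false
[1.1.2.1] false AND false = false
[1.1.2.2.1.1] false → false (antecedent false ⇒ implication holds) = true
[1.1.2.2.1] NOT true = false
[1.1.2.2] NOT false = true
[1.1.2] false → true (antecedent false ⇒ implication holds) = true
[1.1] false → true (antecedent false ⇒ implication holds) = true
[1.2.1.1] true OR false = true
[1.2.1.2] exactly-one(true, false) = true
[1.2.1.3] false AND true = false
[1.2.1] exactly-one(true, true, false) = false
[1.2] NOT false = true
[1] true AND true = true
[root] NOT true = false
Overall: false → refused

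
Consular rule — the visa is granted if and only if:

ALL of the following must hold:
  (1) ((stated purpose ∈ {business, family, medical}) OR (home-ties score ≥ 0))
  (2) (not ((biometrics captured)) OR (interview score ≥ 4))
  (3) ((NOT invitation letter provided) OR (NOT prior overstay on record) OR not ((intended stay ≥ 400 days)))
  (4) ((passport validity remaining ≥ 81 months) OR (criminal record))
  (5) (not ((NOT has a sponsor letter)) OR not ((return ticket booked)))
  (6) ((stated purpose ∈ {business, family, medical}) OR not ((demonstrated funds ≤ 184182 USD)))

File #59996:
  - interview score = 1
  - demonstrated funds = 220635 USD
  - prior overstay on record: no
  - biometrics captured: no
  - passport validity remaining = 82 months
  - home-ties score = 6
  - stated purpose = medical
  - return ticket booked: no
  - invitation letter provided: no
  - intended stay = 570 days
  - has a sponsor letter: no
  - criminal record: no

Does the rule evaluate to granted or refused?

Granted

Atomic conditions:
  stated purpose ∈ {business, family, medical}: medical is in the set → true
  home-ties score ≥ 0: 6 ≥ 0 is true
  biometrics captured: no → false
  interview score ≥ 4: 1 ≥ 4 is false
  NOT invitation letter provided: no → true
  NOT prior overstay on record: no → true
  intended stay ≥ 400 days: 570 ≥ 400 is true
  passport validity remaining ≥ 81 months: 82 ≥ 81 is true
  criminal record: no → false
  NOT has a sponsor letter: no → true
  return ticket booked: no → false
  demonstrated funds ≤ 184182 USD: 220635 ≤ 184182 is false
Combine:
[1] true OR true = true
[2.1] NOT false = true
[2] true OR false = true
[3.3] NOT true = false
[3] true OR true OR false = true
[4] true OR false = true
[5.1] NOT true = false
[5.2] NOT false = true
[5] false OR true = true
[6.2] NOT false = true
[6] true OR true = true
[root] true AND true AND true AND true AND true AND true = true
Overall: true → granted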